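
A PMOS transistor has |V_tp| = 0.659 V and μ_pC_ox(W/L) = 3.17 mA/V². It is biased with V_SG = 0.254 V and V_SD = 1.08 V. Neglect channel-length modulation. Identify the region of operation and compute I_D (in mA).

V_SG = 0.254 V < |V_tp| = 0.659 V, so the transistor is in cutoff.

Cutoff; I_D = 0 mA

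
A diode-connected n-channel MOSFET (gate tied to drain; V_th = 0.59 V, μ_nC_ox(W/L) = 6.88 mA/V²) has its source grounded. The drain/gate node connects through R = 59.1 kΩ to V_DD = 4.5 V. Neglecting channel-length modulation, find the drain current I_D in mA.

I_D = 0.0639 mA

With gate tied to drain, V_GS = V_DS ≥ V_GS − V_th, so the device is in saturation.
KCL at the drain: ½ k_n (V_GS − V_th)² = (V_DD − V_GS)/R.
Let x = V_GS − 0.59. Then 203 x² + x − 3.91 = 0, giving x = 0.136 V (positive root), so V_GS = 0.726 V.
I_D = (V_DD − V_GS)/R = (4.5 − 0.726) / 59.1 = 0.0639 mA.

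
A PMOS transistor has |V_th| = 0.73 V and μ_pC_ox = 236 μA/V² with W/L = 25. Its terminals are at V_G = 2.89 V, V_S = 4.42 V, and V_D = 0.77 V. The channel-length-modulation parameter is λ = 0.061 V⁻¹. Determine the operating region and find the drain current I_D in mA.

Saturation; I_D = 2.31 mA

V_SG = V_S − V_G = 4.42 − 2.89 = 1.53 V; V_SD = V_S − V_D = 4.42 − 0.77 = 3.65 V.
k_p = μ_pC_ox · (W/L) = 5.9 mA/V².
V_ov = V_SG − |V_th| = 1.53 − 0.73 = 0.8 V.
Since V_SD = 3.65 V ≥ V_ov = 0.8 V, the device is in saturation.
I_D = ½ k_p V_ov² (1 + λ V_SD) = 0.5 × 5.9 × 0.8² × (1 + 0.061 × 3.65) = 2.31 mA.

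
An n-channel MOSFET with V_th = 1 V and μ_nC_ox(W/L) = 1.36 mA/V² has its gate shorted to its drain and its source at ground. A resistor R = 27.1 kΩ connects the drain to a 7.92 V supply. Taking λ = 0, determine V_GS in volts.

With gate tied to drain, V_GS = V_DS ≥ V_GS − V_th, so the device is in saturation.
KCL at the drain: ½ k_n (V_GS − V_th)² = (V_DD − V_GS)/R.
Let x = V_GS − 1. Then 18.4 x² + x − 6.92 = 0, giving x = 0.586 V (positive root), so V_GS = 1.59 V.
I_D = (V_DD − V_GS)/R = (7.92 − 1.59) / 27.1 = 0.234 mA.

V_GS = 1.59 V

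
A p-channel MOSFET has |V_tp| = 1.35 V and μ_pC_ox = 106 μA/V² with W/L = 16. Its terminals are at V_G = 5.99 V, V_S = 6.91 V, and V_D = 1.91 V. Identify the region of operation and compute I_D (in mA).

V_SG = V_S − V_G = 6.91 − 5.99 = 0.92 V; V_SD = V_S − V_D = 6.91 − 1.91 = 5 V.
V_SG = 0.92 V < |V_tp| = 1.35 V, so the transistor is in cutoff.

Cutoff; I_D = 0 mA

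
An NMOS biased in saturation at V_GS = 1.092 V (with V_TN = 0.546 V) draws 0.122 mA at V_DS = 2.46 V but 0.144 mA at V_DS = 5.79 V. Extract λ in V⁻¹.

With V_GS fixed, I_D ∝ (1 + λ V_DS) in saturation, so I_D2/I_D1 = (1 + λ V_DS2)/(1 + λ V_DS1).
0.144/0.122 = 1.18 = (1 + 5.79 λ)/(1 + 2.46 λ).
Solving: λ (I_D1 V_DS2 − I_D2 V_DS1) = I_D2 − I_D1, so λ = (0.144 − 0.122) / (0.122 × 5.79 − 0.144 × 2.46) = 0.022 / 0.352 = 0.0625 V⁻¹.

λ = 0.0625 V⁻¹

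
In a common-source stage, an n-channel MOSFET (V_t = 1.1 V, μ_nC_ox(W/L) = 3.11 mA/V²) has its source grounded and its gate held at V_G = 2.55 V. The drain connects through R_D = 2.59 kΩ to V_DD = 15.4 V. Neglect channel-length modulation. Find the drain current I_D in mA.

I_D = 3.27 mA

V_GS = V_G = 2.55 V, so V_ov = 2.55 − 1.1 = 1.45 V.
Assume saturation: I_D = ½ k_n V_ov² = 0.5 × 3.11 × 1.45² = 3.27 mA, giving V_DS = V_DD − I_D R_D = 15.4 − 3.27 × 2.59 = 6.93 V.
V_DS = 6.93 V ≥ V_ov = 1.45 V, confirming saturation.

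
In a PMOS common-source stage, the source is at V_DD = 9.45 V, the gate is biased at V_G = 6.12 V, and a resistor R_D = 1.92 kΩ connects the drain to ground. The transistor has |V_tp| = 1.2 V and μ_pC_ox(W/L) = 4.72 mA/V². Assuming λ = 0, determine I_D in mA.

I_D = 4.65 mA

V_SG = V_DD − V_G = 9.45 − 6.12 = 3.33 V, so V_ov = 3.33 − 1.2 = 2.13 V.
Assume saturation: I_D = ½ k_p V_ov² = 0.5 × 4.72 × 2.13² = 10.7 mA, giving V_SD = V_DD − I_D R_D = 9.45 − 10.7 × 1.92 = -11.1 V.
But -11.1 V < V_ov = 2.13 V, so the device is actually in triode.
In triode I_D = k_p[V_ov V_SD − ½ V_SD²] and I_D = (V_DD − V_SD)/R_D. Equating: 4.53 V_SD² − 20.3 V_SD + 9.45 = 0, giving V_SD = 0.528 V (the root below V_ov).
I_D = (9.45 − 0.528) / 1.92 = 4.65 mA.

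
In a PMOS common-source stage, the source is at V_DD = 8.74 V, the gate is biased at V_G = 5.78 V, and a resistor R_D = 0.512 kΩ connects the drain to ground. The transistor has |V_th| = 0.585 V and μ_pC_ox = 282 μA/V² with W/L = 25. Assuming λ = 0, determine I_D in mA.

V_SG = V_DD − V_G = 8.74 − 5.78 = 2.96 V, so V_ov = 2.96 − 0.585 = 2.38 V.
k_p = μ_pC_ox · (W/L) = 7.05 mA/V².
Assume saturation: I_D = ½ k_p V_ov² = 0.5 × 7.05 × 2.38² = 19.9 mA, giving V_SD = V_DD − I_D R_D = 8.74 − 19.9 × 0.512 = -1.44 V.
But -1.44 V < V_ov = 2.38 V, so the device is actually in triode.
In triode I_D = k_p[V_ov V_SD − ½ V_SD²] and I_D = (V_DD − V_SD)/R_D. Equating: 1.8 V_SD² − 9.573 V_SD + 8.74 = 0, giving V_SD = 1.17 V (the root below V_ov).
I_D = (8.74 − 1.17) / 0.512 = 14.8 mA.

I_D = 14.8 mA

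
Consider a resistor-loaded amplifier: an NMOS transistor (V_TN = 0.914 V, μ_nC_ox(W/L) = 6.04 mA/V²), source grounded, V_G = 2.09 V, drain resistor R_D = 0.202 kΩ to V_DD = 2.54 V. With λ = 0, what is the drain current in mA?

I_D = 4.18 mA

V_GS = V_G = 2.09 V, so V_ov = 2.09 − 0.914 = 1.18 V.
Assume saturation: I_D = ½ k_n V_ov² = 0.5 × 6.04 × 1.18² = 4.18 mA, giving V_DS = V_DD − I_D R_D = 2.54 − 4.18 × 0.202 = 1.7 V.
V_DS = 1.7 V ≥ V_ov = 1.18 V, confirming saturation.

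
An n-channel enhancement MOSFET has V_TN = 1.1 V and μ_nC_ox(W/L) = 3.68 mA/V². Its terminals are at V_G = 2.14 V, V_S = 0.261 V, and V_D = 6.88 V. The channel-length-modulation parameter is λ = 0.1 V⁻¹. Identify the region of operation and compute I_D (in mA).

V_GS = V_G − V_S = 2.14 − 0.261 = 1.88 V; V_DS = V_D − V_S = 6.88 − 0.261 = 6.62 V.
V_ov = V_GS − V_TN = 1.88 − 1.1 = 0.779 V.
Since V_DS = 6.62 V ≥ V_ov = 0.779 V, the device is in saturation.
I_D = ½ k_n V_ov² (1 + λ V_DS) = 0.5 × 3.68 × 0.779² × (1 + 0.1 × 6.62) = 1.86 mA.

Saturation; I_D = 1.86 mA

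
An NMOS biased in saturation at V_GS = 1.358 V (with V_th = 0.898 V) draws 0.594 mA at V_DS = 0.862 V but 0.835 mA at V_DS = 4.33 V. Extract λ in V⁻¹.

With V_GS fixed, I_D ∝ (1 + λ V_DS) in saturation, so I_D2/I_D1 = (1 + λ V_DS2)/(1 + λ V_DS1).
0.835/0.594 = 1.406 = (1 + 4.33 λ)/(1 + 0.862 λ).
Solving: λ (I_D1 V_DS2 − I_D2 V_DS1) = I_D2 − I_D1, so λ = (0.835 − 0.594) / (0.594 × 4.33 − 0.835 × 0.862) = 0.241 / 1.85 = 0.13 V⁻¹.

λ = 0.130 V⁻¹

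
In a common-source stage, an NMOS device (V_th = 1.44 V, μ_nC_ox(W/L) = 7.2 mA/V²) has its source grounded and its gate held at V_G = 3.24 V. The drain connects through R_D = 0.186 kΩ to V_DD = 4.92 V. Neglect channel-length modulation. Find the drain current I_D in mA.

I_D = 11.7 mA

V_GS = V_G = 3.24 V, so V_ov = 3.24 − 1.44 = 1.8 V.
Assume saturation: I_D = ½ k_n V_ov² = 0.5 × 7.2 × 1.8² = 11.7 mA, giving V_DS = V_DD − I_D R_D = 4.92 − 11.7 × 0.186 = 2.75 V.
V_DS = 2.75 V ≥ V_ov = 1.8 V, confirming saturation.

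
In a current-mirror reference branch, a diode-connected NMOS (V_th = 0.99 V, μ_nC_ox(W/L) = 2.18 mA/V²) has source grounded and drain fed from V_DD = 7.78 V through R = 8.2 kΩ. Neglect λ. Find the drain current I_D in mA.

With gate tied to drain, V_GS = V_DS ≥ V_GS − V_th, so the device is in saturation.
KCL at the drain: ½ k_n (V_GS − V_th)² = (V_DD − V_GS)/R.
Let x = V_GS − 0.99. Then 8.94 x² + x − 6.79 = 0, giving x = 0.817 V (positive root), so V_GS = 1.81 V.
I_D = (V_DD − V_GS)/R = (7.78 − 1.81) / 8.2 = 0.728 mA.

I_D = 0.728 mA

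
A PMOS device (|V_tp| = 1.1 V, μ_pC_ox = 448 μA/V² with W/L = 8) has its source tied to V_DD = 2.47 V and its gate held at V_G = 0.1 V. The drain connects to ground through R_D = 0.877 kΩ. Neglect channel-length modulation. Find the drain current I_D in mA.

I_D = 2.12 mA

V_SG = V_DD − V_G = 2.47 − 0.1 = 2.37 V, so V_ov = 2.37 − 1.1 = 1.27 V.
k_p = μ_pC_ox · (W/L) = 3.584 mA/V².
Assume saturation: I_D = ½ k_p V_ov² = 0.5 × 3.584 × 1.27² = 2.89 mA, giving V_SD = V_DD − I_D R_D = 2.47 − 2.89 × 0.877 = -0.0648 V.
But -0.0648 V < V_ov = 1.27 V, so the device is actually in triode.
In triode I_D = k_p[V_ov V_SD − ½ V_SD²] and I_D = (V_DD − V_SD)/R_D. Equating: 1.57 V_SD² − 4.992 V_SD + 2.47 = 0, giving V_SD = 0.613 V (the root below V_ov).
I_D = (2.47 − 0.613) / 0.877 = 2.12 mA.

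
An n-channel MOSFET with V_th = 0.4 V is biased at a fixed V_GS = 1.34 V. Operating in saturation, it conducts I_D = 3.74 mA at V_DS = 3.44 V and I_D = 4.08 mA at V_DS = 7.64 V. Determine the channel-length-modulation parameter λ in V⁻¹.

With V_GS fixed, I_D ∝ (1 + λ V_DS) in saturation, so I_D2/I_D1 = (1 + λ V_DS2)/(1 + λ V_DS1).
4.08/3.74 = 1.091 = (1 + 7.64 λ)/(1 + 3.44 λ).
Solving: λ (I_D1 V_DS2 − I_D2 V_DS1) = I_D2 − I_D1, so λ = (4.08 − 3.74) / (3.74 × 7.64 − 4.08 × 3.44) = 0.34 / 14.5 = 0.0234 V⁻¹.

λ = 0.0234 V⁻¹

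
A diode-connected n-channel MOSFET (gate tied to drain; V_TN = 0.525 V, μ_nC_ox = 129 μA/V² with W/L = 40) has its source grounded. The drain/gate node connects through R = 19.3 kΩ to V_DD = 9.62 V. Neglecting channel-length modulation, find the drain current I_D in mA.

With gate tied to drain, V_GS = V_DS ≥ V_GS − V_TN, so the device is in saturation.
k_n = μ_nC_ox · (W/L) = 5.16 mA/V².
KCL at the drain: ½ k_n (V_GS − V_TN)² = (V_DD − V_GS)/R.
Let x = V_GS − 0.525. Then 49.8 x² + x − 9.095 = 0, giving x = 0.417 V (positive root), so V_GS = 0.942 V.
I_D = (V_DD − V_GS)/R = (9.62 − 0.942) / 19.3 = 0.45 mA.

I_D = 0.450 mA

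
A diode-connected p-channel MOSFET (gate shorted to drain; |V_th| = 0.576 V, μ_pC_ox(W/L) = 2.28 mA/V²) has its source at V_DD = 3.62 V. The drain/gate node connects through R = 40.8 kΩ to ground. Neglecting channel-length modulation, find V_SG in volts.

With gate tied to drain, V_SG = V_SD ≥ V_SG − |V_th|, so the device is in saturation.
KCL at the drain: ½ k_p (V_SG − |V_th|)² = (V_DD − V_SG)/R.
Let x = V_SG − 0.576. Then 46.5 x² + x − 3.044 = 0, giving x = 0.245 V (positive root), so V_SG = 0.821 V.
I_D = (V_DD − V_SG)/R = (3.62 − 0.821) / 40.8 = 0.0686 mA.

V_SG = 0.821 V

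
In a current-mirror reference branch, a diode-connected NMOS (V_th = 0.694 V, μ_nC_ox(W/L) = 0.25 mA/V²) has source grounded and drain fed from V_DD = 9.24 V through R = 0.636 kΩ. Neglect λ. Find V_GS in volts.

With gate tied to drain, V_GS = V_DS ≥ V_GS − V_th, so the device is in saturation.
KCL at the drain: ½ k_n (V_GS − V_th)² = (V_DD − V_GS)/R.
Let x = V_GS − 0.694. Then 0.0795 x² + x − 8.546 = 0, giving x = 5.84 V (positive root), so V_GS = 6.53 V.
I_D = (V_DD − V_GS)/R = (9.24 − 6.53) / 0.636 = 4.26 mA.

V_GS = 6.53 V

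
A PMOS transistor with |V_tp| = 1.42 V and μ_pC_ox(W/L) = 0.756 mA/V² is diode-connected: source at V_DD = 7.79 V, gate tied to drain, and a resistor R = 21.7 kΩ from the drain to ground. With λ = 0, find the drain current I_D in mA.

I_D = 0.256 mA

With gate tied to drain, V_SG = V_SD ≥ V_SG − |V_tp|, so the device is in saturation.
KCL at the drain: ½ k_p (V_SG − |V_tp|)² = (V_DD − V_SG)/R.
Let x = V_SG − 1.42. Then 8.2 x² + x − 6.37 = 0, giving x = 0.822 V (positive root), so V_SG = 2.24 V.
I_D = (V_DD − V_SG)/R = (7.79 − 2.24) / 21.7 = 0.256 mA.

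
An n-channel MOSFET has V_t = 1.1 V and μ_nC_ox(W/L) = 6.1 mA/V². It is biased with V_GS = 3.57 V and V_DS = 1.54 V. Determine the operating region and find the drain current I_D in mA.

Triode; I_D = 16.0 mA

V_ov = V_GS − V_t = 3.57 − 1.1 = 2.47 V.
Since V_DS = 1.54 V < V_ov = 2.47 V, the device is in the triode region.
I_D = k_n [V_ov · V_DS − ½ V_DS²] = 6.1 × [2.47 × 1.54 − 0.5 × 1.54²] = 16 mA.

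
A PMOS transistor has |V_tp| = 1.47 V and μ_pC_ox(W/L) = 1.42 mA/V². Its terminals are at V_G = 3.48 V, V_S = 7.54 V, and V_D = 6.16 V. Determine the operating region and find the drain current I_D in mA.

Triode; I_D = 3.72 mA

V_SG = V_S − V_G = 7.54 − 3.48 = 4.06 V; V_SD = V_S − V_D = 7.54 − 6.16 = 1.38 V.
V_ov = V_SG − |V_tp| = 4.06 − 1.47 = 2.59 V.
Since V_SD = 1.38 V < V_ov = 2.59 V, the device is in the triode region.
I_D = k_p [V_ov · V_SD − ½ V_SD²] = 1.42 × [2.59 × 1.38 − 0.5 × 1.38²] = 3.72 mA.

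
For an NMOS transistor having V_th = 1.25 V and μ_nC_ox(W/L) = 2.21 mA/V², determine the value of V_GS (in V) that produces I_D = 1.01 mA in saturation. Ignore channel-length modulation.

V_GS = 2.21 V

In saturation I_D = ½ k_n (V_GS − V_th)², so V_GS − V_th = √(2 I_D / k_n) = √(2 × 1.01 / 2.21) = 0.956 V.
V_GS = 1.25 + 0.956 = 2.21 V.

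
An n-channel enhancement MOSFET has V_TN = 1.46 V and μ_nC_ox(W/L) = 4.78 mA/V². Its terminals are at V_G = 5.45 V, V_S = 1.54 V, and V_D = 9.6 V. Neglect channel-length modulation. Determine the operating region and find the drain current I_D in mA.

Saturation; I_D = 14.3 mA

V_GS = V_G − V_S = 5.45 − 1.54 = 3.91 V; V_DS = V_D − V_S = 9.6 − 1.54 = 8.06 V.
V_ov = V_GS − V_TN = 3.91 − 1.46 = 2.45 V.
Since V_DS = 8.06 V ≥ V_ov = 2.45 V, the device is in saturation.
I_D = ½ k_n V_ov² = 0.5 × 4.78 × 2.45² = 14.3 mA.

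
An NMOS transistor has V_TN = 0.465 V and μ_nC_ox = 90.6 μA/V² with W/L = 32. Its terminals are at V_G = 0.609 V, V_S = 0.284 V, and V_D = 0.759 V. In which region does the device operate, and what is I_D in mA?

Cutoff; I_D = 0 mA

V_GS = V_G − V_S = 0.609 − 0.284 = 0.325 V; V_DS = V_D − V_S = 0.759 − 0.284 = 0.475 V.
V_GS = 0.325 V < V_TN = 0.465 V, so the transistor is in cutoff.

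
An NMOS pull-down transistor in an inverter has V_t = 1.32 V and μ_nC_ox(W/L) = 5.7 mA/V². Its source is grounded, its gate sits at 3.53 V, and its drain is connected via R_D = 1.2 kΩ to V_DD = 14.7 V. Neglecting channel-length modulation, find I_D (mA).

I_D = 11.2 mA

V_GS = V_G = 3.53 V, so V_ov = 3.53 − 1.32 = 2.21 V.
Assume saturation: I_D = ½ k_n V_ov² = 0.5 × 5.7 × 2.21² = 13.9 mA, giving V_DS = V_DD − I_D R_D = 14.7 − 13.9 × 1.2 = -2 V.
But -2 V < V_ov = 2.21 V, so the device is actually in triode.
In triode I_D = k_n[V_ov V_DS − ½ V_DS²] and I_D = (V_DD − V_DS)/R_D. Equating: 3.42 V_DS² − 16.12 V_DS + 14.7 = 0, giving V_DS = 1.24 V (the root below V_ov).
I_D = (14.7 − 1.24) / 1.2 = 11.2 mA.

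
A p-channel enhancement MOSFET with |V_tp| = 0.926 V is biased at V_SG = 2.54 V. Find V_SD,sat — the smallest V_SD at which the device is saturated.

V_SD,sat = 1.61 V

The boundary between triode and saturation is V_SD = V_SG − |V_tp| = V_ov.
V_ov = 2.54 − 0.926 = 1.61 V.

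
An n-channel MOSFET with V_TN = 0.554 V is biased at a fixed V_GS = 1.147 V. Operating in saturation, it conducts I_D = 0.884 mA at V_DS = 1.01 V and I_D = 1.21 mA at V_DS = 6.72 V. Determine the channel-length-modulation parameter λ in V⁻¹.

λ = 0.0691 V⁻¹

With V_GS fixed, I_D ∝ (1 + λ V_DS) in saturation, so I_D2/I_D1 = (1 + λ V_DS2)/(1 + λ V_DS1).
1.21/0.884 = 1.369 = (1 + 6.72 λ)/(1 + 1.01 λ).
Solving: λ (I_D1 V_DS2 − I_D2 V_DS1) = I_D2 − I_D1, so λ = (1.21 − 0.884) / (0.884 × 6.72 − 1.21 × 1.01) = 0.326 / 4.72 = 0.0691 V⁻¹.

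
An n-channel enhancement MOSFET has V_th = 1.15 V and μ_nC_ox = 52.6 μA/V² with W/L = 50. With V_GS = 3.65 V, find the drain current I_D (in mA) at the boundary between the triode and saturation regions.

At the boundary V_DS = V_ov = V_GS − V_th = 3.65 − 1.15 = 2.5 V.
k_n = μ_nC_ox · (W/L) = 2.63 mA/V².
I_D = ½ k_n V_ov² = 0.5 × 2.63 × 2.5² = 8.22 mA.

I_D = 8.22 mA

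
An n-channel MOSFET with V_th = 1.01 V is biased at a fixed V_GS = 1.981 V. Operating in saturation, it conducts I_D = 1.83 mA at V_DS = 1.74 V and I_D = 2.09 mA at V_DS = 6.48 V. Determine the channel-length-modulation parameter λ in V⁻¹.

With V_GS fixed, I_D ∝ (1 + λ V_DS) in saturation, so I_D2/I_D1 = (1 + λ V_DS2)/(1 + λ V_DS1).
2.09/1.83 = 1.142 = (1 + 6.48 λ)/(1 + 1.74 λ).
Solving: λ (I_D1 V_DS2 − I_D2 V_DS1) = I_D2 − I_D1, so λ = (2.09 − 1.83) / (1.83 × 6.48 − 2.09 × 1.74) = 0.26 / 8.22 = 0.0316 V⁻¹.

λ = 0.0316 V⁻¹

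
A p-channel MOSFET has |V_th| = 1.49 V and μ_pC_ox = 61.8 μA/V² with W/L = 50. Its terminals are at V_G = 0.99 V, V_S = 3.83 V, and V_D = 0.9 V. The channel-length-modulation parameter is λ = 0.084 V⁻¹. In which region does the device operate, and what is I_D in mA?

V_SG = V_S − V_G = 3.83 − 0.99 = 2.84 V; V_SD = V_S − V_D = 3.83 − 0.9 = 2.93 V.
k_p = μ_pC_ox · (W/L) = 3.09 mA/V².
V_ov = V_SG − |V_th| = 2.84 − 1.49 = 1.35 V.
Since V_SD = 2.93 V ≥ V_ov = 1.35 V, the device is in saturation.
I_D = ½ k_p V_ov² (1 + λ V_SD) = 0.5 × 3.09 × 1.35² × (1 + 0.084 × 2.93) = 3.51 mA.

Saturation; I_D = 3.51 mA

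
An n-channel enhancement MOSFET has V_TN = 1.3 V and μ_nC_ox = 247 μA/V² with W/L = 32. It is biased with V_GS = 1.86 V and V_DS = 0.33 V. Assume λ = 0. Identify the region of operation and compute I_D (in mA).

k_n = μ_nC_ox · (W/L) = 7.904 mA/V².
V_ov = V_GS − V_TN = 1.86 − 1.3 = 0.56 V.
Since V_DS = 0.33 V < V_ov = 0.56 V, the device is in the triode region.
I_D = k_n [V_ov · V_DS − ½ V_DS²] = 7.904 × [0.56 × 0.33 − 0.5 × 0.33²] = 1.03 mA.

Triode; I_D = 1.03 mA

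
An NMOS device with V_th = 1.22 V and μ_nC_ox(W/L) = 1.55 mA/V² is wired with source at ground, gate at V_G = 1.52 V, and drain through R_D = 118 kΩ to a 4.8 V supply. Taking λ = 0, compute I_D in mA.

V_GS = V_G = 1.52 V, so V_ov = 1.52 − 1.22 = 0.3 V.
Assume saturation: I_D = ½ k_n V_ov² = 0.5 × 1.55 × 0.3² = 0.0698 mA, giving V_DS = V_DD − I_D R_D = 4.8 − 0.0698 × 118 = -3.43 V.
But -3.43 V < V_ov = 0.3 V, so the device is actually in triode.
In triode I_D = k_n[V_ov V_DS − ½ V_DS²] and I_D = (V_DD − V_DS)/R_D. Equating: 91.5 V_DS² − 55.87 V_DS + 4.8 = 0, giving V_DS = 0.103 V (the root below V_ov).
I_D = (4.8 − 0.103) / 118 = 0.0398 mA.

I_D = 0.0398 mA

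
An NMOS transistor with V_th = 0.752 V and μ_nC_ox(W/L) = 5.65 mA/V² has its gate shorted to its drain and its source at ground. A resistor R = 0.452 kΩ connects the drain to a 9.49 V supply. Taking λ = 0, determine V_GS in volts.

With gate tied to drain, V_GS = V_DS ≥ V_GS − V_th, so the device is in saturation.
KCL at the drain: ½ k_n (V_GS − V_th)² = (V_DD − V_GS)/R.
Let x = V_GS − 0.752. Then 1.28 x² + x − 8.738 = 0, giving x = 2.25 V (positive root), so V_GS = 3.01 V.
I_D = (V_DD − V_GS)/R = (9.49 − 3.01) / 0.452 = 14.3 mA.

V_GS = 3.01 V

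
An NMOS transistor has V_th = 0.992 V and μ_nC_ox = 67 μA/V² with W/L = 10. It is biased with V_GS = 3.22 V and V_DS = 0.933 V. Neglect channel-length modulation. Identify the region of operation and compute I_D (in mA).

Triode; I_D = 1.10 mA

k_n = μ_nC_ox · (W/L) = 0.67 mA/V².
V_ov = V_GS − V_th = 3.22 − 0.992 = 2.23 V.
Since V_DS = 0.933 V < V_ov = 2.23 V, the device is in the triode region.
I_D = k_n [V_ov · V_DS − ½ V_DS²] = 0.67 × [2.23 × 0.933 − 0.5 × 0.933²] = 1.1 mA.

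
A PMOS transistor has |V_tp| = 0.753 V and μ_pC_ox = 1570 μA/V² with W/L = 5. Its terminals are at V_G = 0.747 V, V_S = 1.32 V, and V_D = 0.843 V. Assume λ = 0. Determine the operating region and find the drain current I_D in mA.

Cutoff; I_D = 0 mA

V_SG = V_S − V_G = 1.32 − 0.747 = 0.573 V; V_SD = V_S − V_D = 1.32 − 0.843 = 0.477 V.
V_SG = 0.573 V < |V_tp| = 0.753 V, so the transistor is in cutoff.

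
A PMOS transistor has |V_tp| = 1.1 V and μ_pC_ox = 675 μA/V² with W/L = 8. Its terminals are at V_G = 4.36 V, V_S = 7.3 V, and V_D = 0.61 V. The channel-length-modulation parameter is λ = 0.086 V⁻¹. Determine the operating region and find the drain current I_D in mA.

Saturation; I_D = 14.4 mA

V_SG = V_S − V_G = 7.3 − 4.36 = 2.94 V; V_SD = V_S − V_D = 7.3 − 0.61 = 6.69 V.
k_p = μ_pC_ox · (W/L) = 5.4 mA/V².
V_ov = V_SG − |V_tp| = 2.94 − 1.1 = 1.84 V.
Since V_SD = 6.69 V ≥ V_ov = 1.84 V, the device is in saturation.
I_D = ½ k_p V_ov² (1 + λ V_SD) = 0.5 × 5.4 × 1.84² × (1 + 0.086 × 6.69) = 14.4 mA.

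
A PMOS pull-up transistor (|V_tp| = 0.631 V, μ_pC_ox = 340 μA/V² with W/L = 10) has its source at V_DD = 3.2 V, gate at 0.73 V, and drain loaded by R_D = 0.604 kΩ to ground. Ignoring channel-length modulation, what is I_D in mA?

V_SG = V_DD − V_G = 3.2 − 0.73 = 2.47 V, so V_ov = 2.47 − 0.631 = 1.84 V.
k_p = μ_pC_ox · (W/L) = 3.4 mA/V².
Assume saturation: I_D = ½ k_p V_ov² = 0.5 × 3.4 × 1.84² = 5.75 mA, giving V_SD = V_DD − I_D R_D = 3.2 − 5.75 × 0.604 = -0.273 V.
But -0.273 V < V_ov = 1.84 V, so the device is actually in triode.
In triode I_D = k_p[V_ov V_SD − ½ V_SD²] and I_D = (V_DD − V_SD)/R_D. Equating: 1.03 V_SD² − 4.777 V_SD + 3.2 = 0, giving V_SD = 0.811 V (the root below V_ov).
I_D = (3.2 − 0.811) / 0.604 = 3.95 mA.

I_D = 3.95 mA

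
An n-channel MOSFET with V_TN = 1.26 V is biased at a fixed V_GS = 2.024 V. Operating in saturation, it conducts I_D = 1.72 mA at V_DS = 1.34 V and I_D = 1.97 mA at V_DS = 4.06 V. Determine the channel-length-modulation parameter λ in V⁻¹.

With V_GS fixed, I_D ∝ (1 + λ V_DS) in saturation, so I_D2/I_D1 = (1 + λ V_DS2)/(1 + λ V_DS1).
1.97/1.72 = 1.145 = (1 + 4.06 λ)/(1 + 1.34 λ).
Solving: λ (I_D1 V_DS2 − I_D2 V_DS1) = I_D2 − I_D1, so λ = (1.97 − 1.72) / (1.72 × 4.06 − 1.97 × 1.34) = 0.25 / 4.34 = 0.0576 V⁻¹.

λ = 0.0576 V⁻¹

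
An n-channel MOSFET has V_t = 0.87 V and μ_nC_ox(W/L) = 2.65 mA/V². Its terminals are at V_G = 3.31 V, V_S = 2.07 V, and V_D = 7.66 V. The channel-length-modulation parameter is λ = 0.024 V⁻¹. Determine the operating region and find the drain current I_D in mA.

Saturation; I_D = 0.206 mA

V_GS = V_G − V_S = 3.31 − 2.07 = 1.24 V; V_DS = V_D − V_S = 7.66 − 2.07 = 5.59 V.
V_ov = V_GS − V_t = 1.24 − 0.87 = 0.37 V.
Since V_DS = 5.59 V ≥ V_ov = 0.37 V, the device is in saturation.
I_D = ½ k_n V_ov² (1 + λ V_DS) = 0.5 × 2.65 × 0.37² × (1 + 0.024 × 5.59) = 0.206 mA.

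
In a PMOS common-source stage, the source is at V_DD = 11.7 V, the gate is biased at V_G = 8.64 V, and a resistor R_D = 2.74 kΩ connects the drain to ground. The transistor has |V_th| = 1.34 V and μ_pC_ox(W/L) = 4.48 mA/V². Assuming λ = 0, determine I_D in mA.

I_D = 4.03 mA

V_SG = V_DD − V_G = 11.7 − 8.64 = 3.06 V, so V_ov = 3.06 − 1.34 = 1.72 V.
Assume saturation: I_D = ½ k_p V_ov² = 0.5 × 4.48 × 1.72² = 6.63 mA, giving V_SD = V_DD − I_D R_D = 11.7 − 6.63 × 2.74 = -6.46 V.
But -6.46 V < V_ov = 1.72 V, so the device is actually in triode.
In triode I_D = k_p[V_ov V_SD − ½ V_SD²] and I_D = (V_DD − V_SD)/R_D. Equating: 6.14 V_SD² − 22.11 V_SD + 11.7 = 0, giving V_SD = 0.644 V (the root below V_ov).
I_D = (11.7 − 0.644) / 2.74 = 4.03 mA.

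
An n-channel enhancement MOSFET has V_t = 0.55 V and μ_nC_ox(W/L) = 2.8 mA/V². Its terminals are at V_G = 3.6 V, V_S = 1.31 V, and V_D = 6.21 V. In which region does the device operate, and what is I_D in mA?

V_GS = V_G − V_S = 3.6 − 1.31 = 2.29 V; V_DS = V_D − V_S = 6.21 − 1.31 = 4.9 V.
V_ov = V_GS − V_t = 2.29 − 0.55 = 1.74 V.
Since V_DS = 4.9 V ≥ V_ov = 1.74 V, the device is in saturation.
I_D = ½ k_n V_ov² = 0.5 × 2.8 × 1.74² = 4.24 mA.

Saturation; I_D = 4.24 mA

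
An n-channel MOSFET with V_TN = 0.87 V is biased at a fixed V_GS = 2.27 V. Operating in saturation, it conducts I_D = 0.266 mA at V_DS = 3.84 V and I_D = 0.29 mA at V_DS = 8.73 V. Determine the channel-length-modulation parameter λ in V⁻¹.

λ = 0.0199 V⁻¹

With V_GS fixed, I_D ∝ (1 + λ V_DS) in saturation, so I_D2/I_D1 = (1 + λ V_DS2)/(1 + λ V_DS1).
0.29/0.266 = 1.09 = (1 + 8.73 λ)/(1 + 3.84 λ).
Solving: λ (I_D1 V_DS2 − I_D2 V_DS1) = I_D2 − I_D1, so λ = (0.29 − 0.266) / (0.266 × 8.73 − 0.29 × 3.84) = 0.024 / 1.21 = 0.0199 V⁻¹.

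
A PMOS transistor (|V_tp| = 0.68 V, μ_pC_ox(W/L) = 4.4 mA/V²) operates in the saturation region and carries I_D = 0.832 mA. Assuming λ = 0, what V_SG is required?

V_SG = 1.29 V

In saturation I_D = ½ k_p (V_SG − |V_tp|)², so V_SG − |V_tp| = √(2 I_D / k_p) = √(2 × 0.832 / 4.4) = 0.615 V.
V_SG = 0.68 + 0.615 = 1.29 V.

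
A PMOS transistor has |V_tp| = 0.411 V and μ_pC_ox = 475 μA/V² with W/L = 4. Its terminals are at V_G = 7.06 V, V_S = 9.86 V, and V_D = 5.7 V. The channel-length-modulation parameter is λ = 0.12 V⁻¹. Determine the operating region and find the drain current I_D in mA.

V_SG = V_S − V_G = 9.86 − 7.06 = 2.8 V; V_SD = V_S − V_D = 9.86 − 5.7 = 4.16 V.
k_p = μ_pC_ox · (W/L) = 1.9 mA/V².
V_ov = V_SG − |V_tp| = 2.8 − 0.411 = 2.39 V.
Since V_SD = 4.16 V ≥ V_ov = 2.39 V, the device is in saturation.
I_D = ½ k_p V_ov² (1 + λ V_SD) = 0.5 × 1.9 × 2.39² × (1 + 0.12 × 4.16) = 8.13 mA.

Saturation; I_D = 8.13 mA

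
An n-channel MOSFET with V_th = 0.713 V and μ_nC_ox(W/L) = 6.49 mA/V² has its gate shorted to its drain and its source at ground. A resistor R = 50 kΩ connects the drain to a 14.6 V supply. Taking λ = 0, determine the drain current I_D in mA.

I_D = 0.272 mA

With gate tied to drain, V_GS = V_DS ≥ V_GS − V_th, so the device is in saturation.
KCL at the drain: ½ k_n (V_GS − V_th)² = (V_DD − V_GS)/R.
Let x = V_GS − 0.713. Then 162 x² + x − 13.89 = 0, giving x = 0.289 V (positive root), so V_GS = 1 V.
I_D = (V_DD − V_GS)/R = (14.6 − 1) / 50 = 0.272 mA.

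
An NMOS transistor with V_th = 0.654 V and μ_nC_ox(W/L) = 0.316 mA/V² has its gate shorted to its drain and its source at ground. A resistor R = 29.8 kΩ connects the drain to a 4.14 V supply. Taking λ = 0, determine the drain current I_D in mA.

I_D = 0.0915 mA

With gate tied to drain, V_GS = V_DS ≥ V_GS − V_th, so the device is in saturation.
KCL at the drain: ½ k_n (V_GS − V_th)² = (V_DD − V_GS)/R.
Let x = V_GS − 0.654. Then 4.71 x² + x − 3.486 = 0, giving x = 0.761 V (positive root), so V_GS = 1.41 V.
I_D = (V_DD − V_GS)/R = (4.14 − 1.41) / 29.8 = 0.0915 mA.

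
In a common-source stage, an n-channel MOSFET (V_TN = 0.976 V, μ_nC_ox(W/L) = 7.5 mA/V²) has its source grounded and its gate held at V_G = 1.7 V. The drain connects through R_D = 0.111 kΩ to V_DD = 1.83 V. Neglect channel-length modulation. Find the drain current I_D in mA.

I_D = 1.97 mA

V_GS = V_G = 1.7 V, so V_ov = 1.7 − 0.976 = 0.724 V.
Assume saturation: I_D = ½ k_n V_ov² = 0.5 × 7.5 × 0.724² = 1.97 mA, giving V_DS = V_DD − I_D R_D = 1.83 − 1.97 × 0.111 = 1.61 V.
V_DS = 1.61 V ≥ V_ov = 0.724 V, confirming saturation.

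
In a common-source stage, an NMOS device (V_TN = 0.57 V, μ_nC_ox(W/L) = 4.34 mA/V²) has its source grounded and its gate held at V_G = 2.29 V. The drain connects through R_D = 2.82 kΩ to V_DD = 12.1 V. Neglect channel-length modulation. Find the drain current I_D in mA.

V_GS = V_G = 2.29 V, so V_ov = 2.29 − 0.57 = 1.72 V.
Assume saturation: I_D = ½ k_n V_ov² = 0.5 × 4.34 × 1.72² = 6.42 mA, giving V_DS = V_DD − I_D R_D = 12.1 − 6.42 × 2.82 = -6 V.
But -6 V < V_ov = 1.72 V, so the device is actually in triode.
In triode I_D = k_n[V_ov V_DS − ½ V_DS²] and I_D = (V_DD − V_DS)/R_D. Equating: 6.12 V_DS² − 22.05 V_DS + 12.1 = 0, giving V_DS = 0.675 V (the root below V_ov).
I_D = (12.1 − 0.675) / 2.82 = 4.05 mA.

I_D = 4.05 mA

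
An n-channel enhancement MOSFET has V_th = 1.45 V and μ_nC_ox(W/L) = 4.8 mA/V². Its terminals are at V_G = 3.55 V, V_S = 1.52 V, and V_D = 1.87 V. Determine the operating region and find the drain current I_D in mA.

V_GS = V_G − V_S = 3.55 − 1.52 = 2.03 V; V_DS = V_D − V_S = 1.87 − 1.52 = 0.35 V.
V_ov = V_GS − V_th = 2.03 − 1.45 = 0.58 V.
Since V_DS = 0.35 V < V_ov = 0.58 V, the device is in the triode region.
I_D = k_n [V_ov · V_DS − ½ V_DS²] = 4.8 × [0.58 × 0.35 − 0.5 × 0.35²] = 0.68 mA.

Triode; I_D = 0.680 mA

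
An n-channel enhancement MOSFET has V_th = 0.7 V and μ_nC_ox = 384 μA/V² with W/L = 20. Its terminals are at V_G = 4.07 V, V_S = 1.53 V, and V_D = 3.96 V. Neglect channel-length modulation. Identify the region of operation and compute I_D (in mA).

V_GS = V_G − V_S = 4.07 − 1.53 = 2.54 V; V_DS = V_D − V_S = 3.96 − 1.53 = 2.43 V.
k_n = μ_nC_ox · (W/L) = 7.68 mA/V².
V_ov = V_GS − V_th = 2.54 − 0.7 = 1.84 V.
Since V_DS = 2.43 V ≥ V_ov = 1.84 V, the device is in saturation.
I_D = ½ k_n V_ov² = 0.5 × 7.68 × 1.84² = 13 mA.

Saturation; I_D = 13.0 mA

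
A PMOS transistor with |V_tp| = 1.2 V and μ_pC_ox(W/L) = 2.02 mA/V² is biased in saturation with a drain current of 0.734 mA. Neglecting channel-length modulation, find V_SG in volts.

V_SG = 2.05 V

In saturation I_D = ½ k_p (V_SG − |V_tp|)², so V_SG − |V_tp| = √(2 I_D / k_p) = √(2 × 0.734 / 2.02) = 0.852 V.
V_SG = 1.2 + 0.852 = 2.05 V.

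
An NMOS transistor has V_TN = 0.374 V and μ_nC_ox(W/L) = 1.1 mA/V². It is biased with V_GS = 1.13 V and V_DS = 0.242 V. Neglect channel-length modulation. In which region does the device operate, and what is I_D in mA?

Triode; I_D = 0.169 mA

V_ov = V_GS − V_TN = 1.13 − 0.374 = 0.756 V.
Since V_DS = 0.242 V < V_ov = 0.756 V, the device is in the triode region.
I_D = k_n [V_ov · V_DS − ½ V_DS²] = 1.1 × [0.756 × 0.242 − 0.5 × 0.242²] = 0.169 mA.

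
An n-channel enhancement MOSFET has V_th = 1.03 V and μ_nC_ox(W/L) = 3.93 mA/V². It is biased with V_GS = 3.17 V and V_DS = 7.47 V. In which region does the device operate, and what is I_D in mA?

V_ov = V_GS − V_th = 3.17 − 1.03 = 2.14 V.
Since V_DS = 7.47 V ≥ V_ov = 2.14 V, the device is in saturation.
I_D = ½ k_n V_ov² = 0.5 × 3.93 × 2.14² = 9 mA.

Saturation; I_D = 9.00 mA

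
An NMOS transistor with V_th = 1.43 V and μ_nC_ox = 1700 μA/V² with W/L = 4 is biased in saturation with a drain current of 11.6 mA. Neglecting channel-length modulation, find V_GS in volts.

k_n = μ_nC_ox · (W/L) = 6.8 mA/V².
In saturation I_D = ½ k_n (V_GS − V_th)², so V_GS − V_th = √(2 I_D / k_n) = √(2 × 11.6 / 6.8) = 1.85 V.
V_GS = 1.43 + 1.85 = 3.28 V.

V_GS = 3.28 V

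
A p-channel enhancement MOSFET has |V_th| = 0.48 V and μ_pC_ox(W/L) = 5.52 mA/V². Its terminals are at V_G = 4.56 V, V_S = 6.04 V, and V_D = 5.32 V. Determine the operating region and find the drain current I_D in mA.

V_SG = V_S − V_G = 6.04 − 4.56 = 1.48 V; V_SD = V_S − V_D = 6.04 − 5.32 = 0.72 V.
V_ov = V_SG − |V_th| = 1.48 − 0.48 = 1 V.
Since V_SD = 0.72 V < V_ov = 1 V, the device is in the triode region.
I_D = k_p [V_ov · V_SD − ½ V_SD²] = 5.52 × [1 × 0.72 − 0.5 × 0.72²] = 2.54 mA.

Triode; I_D = 2.54 mA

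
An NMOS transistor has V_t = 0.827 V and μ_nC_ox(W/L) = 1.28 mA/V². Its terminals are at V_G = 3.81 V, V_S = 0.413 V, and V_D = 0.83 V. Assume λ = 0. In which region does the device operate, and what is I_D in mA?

V_GS = V_G − V_S = 3.81 − 0.413 = 3.4 V; V_DS = V_D − V_S = 0.83 − 0.413 = 0.417 V.
V_ov = V_GS − V_t = 3.4 − 0.827 = 2.57 V.
Since V_DS = 0.417 V < V_ov = 2.57 V, the device is in the triode region.
I_D = k_n [V_ov · V_DS − ½ V_DS²] = 1.28 × [2.57 × 0.417 − 0.5 × 0.417²] = 1.26 mA.

Triode; I_D = 1.26 mA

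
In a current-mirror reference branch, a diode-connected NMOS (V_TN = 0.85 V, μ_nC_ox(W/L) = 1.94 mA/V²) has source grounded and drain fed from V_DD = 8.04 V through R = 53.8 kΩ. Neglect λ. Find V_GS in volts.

V_GS = 1.21 V

With gate tied to drain, V_GS = V_DS ≥ V_GS − V_TN, so the device is in saturation.
KCL at the drain: ½ k_n (V_GS − V_TN)² = (V_DD − V_GS)/R.
Let x = V_GS − 0.85. Then 52.2 x² + x − 7.19 = 0, giving x = 0.362 V (positive root), so V_GS = 1.21 V.
I_D = (V_DD − V_GS)/R = (8.04 − 1.21) / 53.8 = 0.127 mA.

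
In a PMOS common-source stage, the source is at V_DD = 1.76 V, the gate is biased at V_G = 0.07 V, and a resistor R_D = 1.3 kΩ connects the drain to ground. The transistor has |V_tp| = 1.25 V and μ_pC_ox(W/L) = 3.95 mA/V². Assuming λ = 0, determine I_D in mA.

V_SG = V_DD − V_G = 1.76 − 0.07 = 1.69 V, so V_ov = 1.69 − 1.25 = 0.44 V.
Assume saturation: I_D = ½ k_p V_ov² = 0.5 × 3.95 × 0.44² = 0.382 mA, giving V_SD = V_DD − I_D R_D = 1.76 − 0.382 × 1.3 = 1.26 V.
V_SD = 1.26 V ≥ V_ov = 0.44 V, confirming saturation.

I_D = 0.382 mA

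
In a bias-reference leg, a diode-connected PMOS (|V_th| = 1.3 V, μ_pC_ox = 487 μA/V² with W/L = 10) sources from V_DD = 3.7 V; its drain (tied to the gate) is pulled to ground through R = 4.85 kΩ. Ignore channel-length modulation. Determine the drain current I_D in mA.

With gate tied to drain, V_SG = V_SD ≥ V_SG − |V_th|, so the device is in saturation.
k_p = μ_pC_ox · (W/L) = 4.87 mA/V².
KCL at the drain: ½ k_p (V_SG − |V_th|)² = (V_DD − V_SG)/R.
Let x = V_SG − 1.3. Then 11.8 x² + x − 2.4 = 0, giving x = 0.41 V (positive root), so V_SG = 1.71 V.
I_D = (V_DD − V_SG)/R = (3.7 − 1.71) / 4.85 = 0.41 mA.

I_D = 0.410 mA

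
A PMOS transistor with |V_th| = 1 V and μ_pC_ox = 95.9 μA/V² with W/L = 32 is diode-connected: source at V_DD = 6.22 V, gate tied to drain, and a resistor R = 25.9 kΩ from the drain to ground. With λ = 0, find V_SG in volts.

With gate tied to drain, V_SG = V_SD ≥ V_SG − |V_th|, so the device is in saturation.
k_p = μ_pC_ox · (W/L) = 3.069 mA/V².
KCL at the drain: ½ k_p (V_SG − |V_th|)² = (V_DD − V_SG)/R.
Let x = V_SG − 1. Then 39.7 x² + x − 5.22 = 0, giving x = 0.35 V (positive root), so V_SG = 1.35 V.
I_D = (V_DD − V_SG)/R = (6.22 − 1.35) / 25.9 = 0.188 mA.

V_SG = 1.35 V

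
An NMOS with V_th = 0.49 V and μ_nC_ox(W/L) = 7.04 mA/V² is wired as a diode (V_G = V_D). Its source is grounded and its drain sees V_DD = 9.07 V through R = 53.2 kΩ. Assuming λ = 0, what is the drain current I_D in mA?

I_D = 0.157 mA

With gate tied to drain, V_GS = V_DS ≥ V_GS − V_th, so the device is in saturation.
KCL at the drain: ½ k_n (V_GS − V_th)² = (V_DD − V_GS)/R.
Let x = V_GS − 0.49. Then 187 x² + x − 8.58 = 0, giving x = 0.211 V (positive root), so V_GS = 0.701 V.
I_D = (V_DD − V_GS)/R = (9.07 − 0.701) / 53.2 = 0.157 mA.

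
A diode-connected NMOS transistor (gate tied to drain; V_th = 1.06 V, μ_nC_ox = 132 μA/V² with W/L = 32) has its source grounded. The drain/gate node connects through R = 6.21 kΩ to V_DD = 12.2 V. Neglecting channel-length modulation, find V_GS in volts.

V_GS = 1.94 V

With gate tied to drain, V_GS = V_DS ≥ V_GS − V_th, so the device is in saturation.
k_n = μ_nC_ox · (W/L) = 4.224 mA/V².
KCL at the drain: ½ k_n (V_GS − V_th)² = (V_DD − V_GS)/R.
Let x = V_GS − 1.06. Then 13.1 x² + x − 11.14 = 0, giving x = 0.884 V (positive root), so V_GS = 1.94 V.
I_D = (V_DD − V_GS)/R = (12.2 − 1.94) / 6.21 = 1.65 mA.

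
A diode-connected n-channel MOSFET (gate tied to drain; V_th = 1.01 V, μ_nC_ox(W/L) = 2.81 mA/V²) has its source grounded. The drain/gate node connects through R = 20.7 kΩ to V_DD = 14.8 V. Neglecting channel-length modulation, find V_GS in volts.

With gate tied to drain, V_GS = V_DS ≥ V_GS − V_th, so the device is in saturation.
KCL at the drain: ½ k_n (V_GS − V_th)² = (V_DD − V_GS)/R.
Let x = V_GS − 1.01. Then 29.1 x² + x − 13.79 = 0, giving x = 0.672 V (positive root), so V_GS = 1.68 V.
I_D = (V_DD − V_GS)/R = (14.8 − 1.68) / 20.7 = 0.634 mA.

V_GS = 1.68 V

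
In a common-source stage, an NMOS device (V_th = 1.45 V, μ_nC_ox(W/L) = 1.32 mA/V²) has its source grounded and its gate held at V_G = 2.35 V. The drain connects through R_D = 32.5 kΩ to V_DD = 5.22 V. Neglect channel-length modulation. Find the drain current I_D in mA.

V_GS = V_G = 2.35 V, so V_ov = 2.35 − 1.45 = 0.9 V.
Assume saturation: I_D = ½ k_n V_ov² = 0.5 × 1.32 × 0.9² = 0.535 mA, giving V_DS = V_DD − I_D R_D = 5.22 − 0.535 × 32.5 = -12.2 V.
But -12.2 V < V_ov = 0.9 V, so the device is actually in triode.
In triode I_D = k_n[V_ov V_DS − ½ V_DS²] and I_D = (V_DD − V_DS)/R_D. Equating: 21.4 V_DS² − 39.61 V_DS + 5.22 = 0, giving V_DS = 0.143 V (the root below V_ov).
I_D = (5.22 − 0.143) / 32.5 = 0.156 mA.

I_D = 0.156 mA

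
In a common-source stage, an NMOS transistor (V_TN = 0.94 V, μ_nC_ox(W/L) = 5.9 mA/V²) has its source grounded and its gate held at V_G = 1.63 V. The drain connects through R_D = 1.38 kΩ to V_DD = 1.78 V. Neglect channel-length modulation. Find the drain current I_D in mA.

I_D = 1.04 mA

V_GS = V_G = 1.63 V, so V_ov = 1.63 − 0.94 = 0.69 V.
Assume saturation: I_D = ½ k_n V_ov² = 0.5 × 5.9 × 0.69² = 1.4 mA, giving V_DS = V_DD − I_D R_D = 1.78 − 1.4 × 1.38 = -0.158 V.
But -0.158 V < V_ov = 0.69 V, so the device is actually in triode.
In triode I_D = k_n[V_ov V_DS − ½ V_DS²] and I_D = (V_DD − V_DS)/R_D. Equating: 4.07 V_DS² − 6.618 V_DS + 1.78 = 0, giving V_DS = 0.34 V (the root below V_ov).
I_D = (1.78 − 0.34) / 1.38 = 1.04 mA.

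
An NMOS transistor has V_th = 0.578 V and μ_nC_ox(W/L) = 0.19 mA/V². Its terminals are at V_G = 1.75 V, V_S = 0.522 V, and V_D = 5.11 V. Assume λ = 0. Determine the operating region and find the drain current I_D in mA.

V_GS = V_G − V_S = 1.75 − 0.522 = 1.23 V; V_DS = V_D − V_S = 5.11 − 0.522 = 4.59 V.
V_ov = V_GS − V_th = 1.23 − 0.578 = 0.65 V.
Since V_DS = 4.59 V ≥ V_ov = 0.65 V, the device is in saturation.
I_D = ½ k_n V_ov² = 0.5 × 0.19 × 0.65² = 0.0401 mA.

Saturation; I_D = 0.0401 mA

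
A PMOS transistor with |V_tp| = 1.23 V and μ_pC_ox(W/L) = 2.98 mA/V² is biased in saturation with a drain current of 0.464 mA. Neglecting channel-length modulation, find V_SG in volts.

V_SG = 1.79 V

In saturation I_D = ½ k_p (V_SG − |V_tp|)², so V_SG − |V_tp| = √(2 I_D / k_p) = √(2 × 0.464 / 2.98) = 0.558 V.
V_SG = 1.23 + 0.558 = 1.79 V.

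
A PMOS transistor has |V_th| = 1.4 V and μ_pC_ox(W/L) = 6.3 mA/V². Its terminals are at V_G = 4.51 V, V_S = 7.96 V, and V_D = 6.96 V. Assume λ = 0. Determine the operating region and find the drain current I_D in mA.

V_SG = V_S − V_G = 7.96 − 4.51 = 3.45 V; V_SD = V_S − V_D = 7.96 − 6.96 = 1 V.
V_ov = V_SG − |V_th| = 3.45 − 1.4 = 2.05 V.
Since V_SD = 1 V < V_ov = 2.05 V, the device is in the triode region.
I_D = k_p [V_ov · V_SD − ½ V_SD²] = 6.3 × [2.05 × 1 − 0.5 × 1²] = 9.77 mA.

Triode; I_D = 9.77 mA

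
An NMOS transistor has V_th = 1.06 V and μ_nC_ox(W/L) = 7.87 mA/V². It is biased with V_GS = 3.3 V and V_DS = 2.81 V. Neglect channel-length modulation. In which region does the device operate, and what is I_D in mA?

V_ov = V_GS − V_th = 3.3 − 1.06 = 2.24 V.
Since V_DS = 2.81 V ≥ V_ov = 2.24 V, the device is in saturation.
I_D = ½ k_n V_ov² = 0.5 × 7.87 × 2.24² = 19.7 mA.

Saturation; I_D = 19.7 mA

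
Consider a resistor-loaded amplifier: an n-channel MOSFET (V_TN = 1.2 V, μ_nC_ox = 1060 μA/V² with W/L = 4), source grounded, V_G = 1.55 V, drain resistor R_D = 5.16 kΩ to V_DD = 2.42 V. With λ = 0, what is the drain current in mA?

I_D = 0.260 mA

V_GS = V_G = 1.55 V, so V_ov = 1.55 − 1.2 = 0.35 V.
k_n = μ_nC_ox · (W/L) = 4.24 mA/V².
Assume saturation: I_D = ½ k_n V_ov² = 0.5 × 4.24 × 0.35² = 0.26 mA, giving V_DS = V_DD − I_D R_D = 2.42 − 0.26 × 5.16 = 1.08 V.
V_DS = 1.08 V ≥ V_ov = 0.35 V, confirming saturation.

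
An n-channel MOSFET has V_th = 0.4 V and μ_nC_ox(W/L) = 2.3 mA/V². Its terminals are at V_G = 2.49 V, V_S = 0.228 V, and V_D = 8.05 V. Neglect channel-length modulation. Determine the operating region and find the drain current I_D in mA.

V_GS = V_G − V_S = 2.49 − 0.228 = 2.26 V; V_DS = V_D − V_S = 8.05 − 0.228 = 7.82 V.
V_ov = V_GS − V_th = 2.26 − 0.4 = 1.86 V.
Since V_DS = 7.82 V ≥ V_ov = 1.86 V, the device is in saturation.
I_D = ½ k_n V_ov² = 0.5 × 2.3 × 1.86² = 3.99 mA.

Saturation; I_D = 3.99 mA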